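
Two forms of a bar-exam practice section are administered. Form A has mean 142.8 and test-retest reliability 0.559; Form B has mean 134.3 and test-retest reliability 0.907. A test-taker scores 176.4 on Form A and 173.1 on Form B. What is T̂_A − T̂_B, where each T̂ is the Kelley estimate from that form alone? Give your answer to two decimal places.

-7.91

T̂_A = 0.559(176.4) + 0.441(142.8) = 161.5824
T̂_B = 0.907(173.1) + 0.093(134.3) = 169.4916
T̂_A − T̂_B = -7.9092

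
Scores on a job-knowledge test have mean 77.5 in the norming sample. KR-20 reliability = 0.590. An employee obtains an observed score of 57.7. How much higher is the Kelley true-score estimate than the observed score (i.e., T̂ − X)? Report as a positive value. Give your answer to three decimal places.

8.118

Weight the observed score by reliability and the mean by (1 − reliability): T̂ = 0.590·57.7 + 0.410·77.5 = 34.0430 + 31.7750 = 65.81800.
T̂ − X = 65.8180 − 57.7 = 8.1180 → 8.118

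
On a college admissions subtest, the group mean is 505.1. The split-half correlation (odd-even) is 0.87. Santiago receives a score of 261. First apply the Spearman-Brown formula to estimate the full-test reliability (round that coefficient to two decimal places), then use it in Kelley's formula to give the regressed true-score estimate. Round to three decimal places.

278.087

Spearman-Brown: ρ = 2r/(1 + r) = 2(0.87)/(1 + 0.87) = 1.740/1.87 = 0.9305 → 0.93
T̂ = 0.93(261) + 0.07(505.1) = 242.73 + 35.357 = 278.0870 → 278.087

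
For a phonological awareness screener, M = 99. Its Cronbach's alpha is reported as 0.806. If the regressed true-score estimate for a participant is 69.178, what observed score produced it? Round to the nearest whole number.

62

T̂ = ρX + (1 − ρ)μ  ⇒  X = (T̂ − (1 − ρ)μ) / ρ
X = (69.178 − 0.194 × 99) / 0.806 = (69.178 − 19.206) / 0.806 = 49.972 / 0.806 = 62.00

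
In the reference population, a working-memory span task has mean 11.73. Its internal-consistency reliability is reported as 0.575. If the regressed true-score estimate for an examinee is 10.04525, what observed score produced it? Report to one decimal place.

T̂ = ρX + (1 − ρ)μ  ⇒  X = (T̂ − (1 − ρ)μ) / ρ
X = (10.04525 − 0.425 × 11.73) / 0.575 = (10.04525 − 4.98525) / 0.575 = 5.06000 / 0.575 = 8.800

8.8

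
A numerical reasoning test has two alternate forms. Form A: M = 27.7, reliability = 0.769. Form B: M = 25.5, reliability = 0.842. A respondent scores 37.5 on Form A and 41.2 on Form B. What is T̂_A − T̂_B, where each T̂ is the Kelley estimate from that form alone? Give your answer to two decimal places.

T̂_A = 0.769(37.5) + 0.231(27.7) = 35.2362
T̂_B = 0.842(41.2) + 0.158(25.5) = 38.7194
T̂_A − T̂_B = -3.4832

-3.48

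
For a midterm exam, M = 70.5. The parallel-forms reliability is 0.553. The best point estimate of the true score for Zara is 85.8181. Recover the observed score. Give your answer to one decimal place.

98.2

T̂ = ρX + (1 − ρ)μ  ⇒  X = (T̂ − (1 − ρ)μ) / ρ
X = (85.8181 − 0.447 × 70.5) / 0.553 = (85.8181 − 31.5135) / 0.553 = 54.3046 / 0.553 = 98.200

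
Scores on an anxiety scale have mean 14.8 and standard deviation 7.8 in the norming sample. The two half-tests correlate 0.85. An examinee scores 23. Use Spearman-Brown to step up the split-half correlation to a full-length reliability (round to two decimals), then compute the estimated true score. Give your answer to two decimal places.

22.34

Spearman-Brown: ρ = 2r/(1 + r) = 2(0.85)/(1 + 0.85) = 1.700/1.85 = 0.9189 → 0.92
T̂ = 0.92(23) + 0.08(14.8) = 21.16 + 1.184 = 22.344 → 22.34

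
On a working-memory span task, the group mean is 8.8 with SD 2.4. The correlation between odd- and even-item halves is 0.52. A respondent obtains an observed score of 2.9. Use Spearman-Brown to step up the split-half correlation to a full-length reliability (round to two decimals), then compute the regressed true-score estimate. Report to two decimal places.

Spearman-Brown: ρ = 2r/(1 + r) = 2(0.52)/(1 + 0.52) = 1.040/1.52 = 0.6842 → 0.68
T̂ = ρX + (1 − ρ)μ
  = 0.68 × 2.9 + 0.32 × 8.8
  = 1.972 + 2.816
  = 4.788
  ≈ 4.79

4.79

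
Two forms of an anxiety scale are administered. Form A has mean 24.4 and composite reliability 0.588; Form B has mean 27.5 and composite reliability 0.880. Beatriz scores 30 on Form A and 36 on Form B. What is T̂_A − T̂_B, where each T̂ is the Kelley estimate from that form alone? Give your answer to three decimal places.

-7.287

T̂_A = 0.588(30) + 0.412(24.4) = 27.69280
T̂_B = 0.880(36) + 0.120(27.5) = 34.98000
T̂_A − T̂_B = -7.28720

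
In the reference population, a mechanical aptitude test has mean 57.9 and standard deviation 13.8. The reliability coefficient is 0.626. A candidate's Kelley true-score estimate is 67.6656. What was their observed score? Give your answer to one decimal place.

T̂ = ρX + (1 − ρ)μ  ⇒  X = (T̂ − (1 − ρ)μ) / ρ
X = (67.6656 − 0.374 × 57.9) / 0.626 = (67.6656 − 21.6546) / 0.626 = 46.0110 / 0.626 = 73.500

73.5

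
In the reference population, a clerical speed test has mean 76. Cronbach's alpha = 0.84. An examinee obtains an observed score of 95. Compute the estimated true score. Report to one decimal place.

T̂ = ρX + (1 − ρ)μ
  = 0.84 × 95 + 0.16 × 76
  = 79.80 + 12.16
  = 91.96
  ≈ 92.0

92.0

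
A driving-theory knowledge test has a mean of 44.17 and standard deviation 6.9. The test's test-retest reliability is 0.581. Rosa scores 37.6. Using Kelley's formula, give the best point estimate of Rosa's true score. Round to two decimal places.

40.35

Regress the observed score toward the mean by the unreliability: T̂ = 0.581·37.6 + 0.419·44.17 = 21.8456 + 18.50723 = 40.353.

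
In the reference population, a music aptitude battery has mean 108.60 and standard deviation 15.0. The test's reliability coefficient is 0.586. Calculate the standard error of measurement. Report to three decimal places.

9.651

SEM = SD · √(1 − ρ) = 15.0 × √0.414 = 15.0 × 0.6434 = 9.6514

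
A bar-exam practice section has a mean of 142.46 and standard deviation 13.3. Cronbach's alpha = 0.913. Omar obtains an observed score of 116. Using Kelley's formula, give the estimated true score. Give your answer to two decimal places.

118.30

Kelley's formula gives T̂ = 0.913·116 + 0.087·142.46 = 105.908 + 12.39402 = 118.302.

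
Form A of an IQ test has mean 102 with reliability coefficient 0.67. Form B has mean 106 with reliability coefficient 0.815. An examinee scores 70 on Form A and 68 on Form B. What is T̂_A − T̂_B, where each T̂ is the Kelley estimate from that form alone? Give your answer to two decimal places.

T̂_A = 0.67(70) + 0.33(102) = 80.5600
T̂_B = 0.815(68) + 0.185(106) = 75.0300
T̂_A − T̂_B = 5.5300

5.53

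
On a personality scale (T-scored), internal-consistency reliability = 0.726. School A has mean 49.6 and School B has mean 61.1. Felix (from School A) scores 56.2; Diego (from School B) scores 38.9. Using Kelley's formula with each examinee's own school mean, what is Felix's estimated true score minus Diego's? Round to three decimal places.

T̂_Felix = 0.726(56.2) + 0.274(49.6) = 54.39160
T̂_Diego = 0.726(38.9) + 0.274(61.1) = 44.98280
Difference = 54.39160 − 44.98280 = 9.40880

9.409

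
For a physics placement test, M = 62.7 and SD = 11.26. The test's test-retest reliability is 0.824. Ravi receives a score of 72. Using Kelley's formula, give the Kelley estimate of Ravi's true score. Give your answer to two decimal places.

70.36

T̂ = 0.824(72) + 0.176(62.7) = 59.328 + 11.0352 = 70.363 → 70.36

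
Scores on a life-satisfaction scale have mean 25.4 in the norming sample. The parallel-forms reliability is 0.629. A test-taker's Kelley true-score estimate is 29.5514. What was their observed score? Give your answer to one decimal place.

T̂ = ρX + (1 − ρ)μ  ⇒  X = (T̂ − (1 − ρ)μ) / ρ
X = (29.5514 − 0.371 × 25.4) / 0.629 = (29.5514 − 9.4234) / 0.629 = 20.1280 / 0.629 = 32.000

32.0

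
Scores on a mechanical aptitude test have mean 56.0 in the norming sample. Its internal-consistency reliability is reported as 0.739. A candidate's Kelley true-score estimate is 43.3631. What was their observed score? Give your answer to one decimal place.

T̂ = ρX + (1 − ρ)μ  ⇒  X = (T̂ − (1 − ρ)μ) / ρ
X = (43.3631 − 0.261 × 56.0) / 0.739 = (43.3631 − 14.6160) / 0.739 = 28.7471 / 0.739 = 38.900

38.9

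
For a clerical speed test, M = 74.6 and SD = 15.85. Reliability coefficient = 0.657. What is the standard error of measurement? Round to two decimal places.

SEM = SD · √(1 − ρ) = 15.85 × √0.343 = 15.85 × 0.5857 = 9.283

9.28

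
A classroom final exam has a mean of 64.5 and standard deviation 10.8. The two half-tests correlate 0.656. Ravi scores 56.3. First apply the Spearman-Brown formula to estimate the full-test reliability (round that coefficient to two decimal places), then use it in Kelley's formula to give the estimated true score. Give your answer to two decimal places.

58.02

Spearman-Brown: ρ = 2r/(1 + r) = 2(0.656)/(1 + 0.656) = 1.3120/1.656 = 0.7923 → 0.79
T̂ = 0.79(56.3) + 0.21(64.5) = 44.477 + 13.545 = 58.022 → 58.02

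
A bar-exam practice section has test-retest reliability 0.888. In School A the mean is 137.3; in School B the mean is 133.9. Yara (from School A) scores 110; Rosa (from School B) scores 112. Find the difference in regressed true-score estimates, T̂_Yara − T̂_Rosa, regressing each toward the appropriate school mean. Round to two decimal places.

T̂_Yara = 0.888(110) + 0.112(137.3) = 113.0576
T̂_Rosa = 0.888(112) + 0.112(133.9) = 114.4528
Difference = 113.0576 − 114.4528 = -1.3952

-1.40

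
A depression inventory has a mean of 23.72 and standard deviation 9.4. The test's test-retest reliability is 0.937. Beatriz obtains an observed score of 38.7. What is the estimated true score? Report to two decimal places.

T̂ = 0.937(38.7) + 0.063(23.72) = 36.2619 + 1.49436 = 37.756 → 37.76

37.76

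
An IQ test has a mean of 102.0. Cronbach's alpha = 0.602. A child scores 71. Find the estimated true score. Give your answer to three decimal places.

83.338

Kelley's formula gives T̂ = 0.602·71 + 0.398·102.0 = 42.742 + 40.5960 = 83.3380.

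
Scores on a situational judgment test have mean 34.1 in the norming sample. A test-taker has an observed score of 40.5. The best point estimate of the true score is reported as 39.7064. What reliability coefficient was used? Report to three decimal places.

T̂ = ρX + (1 − ρ)μ  ⇒  T̂ − μ = ρ(X − μ)
ρ = (T̂ − μ)/(X − μ) = (39.7064 − 34.1) / (40.5 − 34.1) = 5.6064 / 6.4 = 0.87600

0.876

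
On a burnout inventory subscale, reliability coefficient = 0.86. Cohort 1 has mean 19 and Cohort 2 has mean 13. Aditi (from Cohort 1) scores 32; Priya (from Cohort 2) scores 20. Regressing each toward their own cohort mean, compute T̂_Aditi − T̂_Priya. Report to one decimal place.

T̂_Aditi = 0.86(32) + 0.14(19) = 30.180
T̂_Priya = 0.86(20) + 0.14(13) = 19.020
Difference = 30.180 − 19.020 = 11.160

11.2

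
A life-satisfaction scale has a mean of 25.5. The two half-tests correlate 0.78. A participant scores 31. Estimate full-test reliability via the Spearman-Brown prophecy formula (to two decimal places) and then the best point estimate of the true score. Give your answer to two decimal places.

Spearman-Brown: ρ = 2r/(1 + r) = 2(0.78)/(1 + 0.78) = 1.560/1.78 = 0.8764 → 0.88
T̂ = ρX + (1 − ρ)μ
  = 0.88 × 31 + 0.12 × 25.5
  = 27.28 + 3.060
  = 30.340
  ≈ 30.34

30.34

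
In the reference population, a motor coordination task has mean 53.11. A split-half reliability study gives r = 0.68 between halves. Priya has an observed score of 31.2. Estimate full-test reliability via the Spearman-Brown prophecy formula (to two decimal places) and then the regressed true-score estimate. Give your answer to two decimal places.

Spearman-Brown: ρ = 2r/(1 + r) = 2(0.68)/(1 + 0.68) = 1.360/1.68 = 0.8095 → 0.81
T̂ = ρX + (1 − ρ)μ
  = 0.81 × 31.2 + 0.19 × 53.11
  = 25.272 + 10.0909
  = 35.363
  ≈ 35.36

35.36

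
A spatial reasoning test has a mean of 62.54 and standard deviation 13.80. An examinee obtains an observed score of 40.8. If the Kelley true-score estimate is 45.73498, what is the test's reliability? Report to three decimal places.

T̂ = ρX + (1 − ρ)μ  ⇒  T̂ − μ = ρ(X − μ)
ρ = (T̂ − μ)/(X − μ) = (45.73498 − 62.54) / (40.8 − 62.54) = -16.80502 / -21.74 = 0.77300

0.773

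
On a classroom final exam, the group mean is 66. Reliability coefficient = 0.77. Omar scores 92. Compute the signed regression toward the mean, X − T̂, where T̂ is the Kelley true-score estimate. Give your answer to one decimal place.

6.0

T̂ = 0.77(92) + 0.23(66) = 70.84 + 15.18 = 86.020 → 86.02
X − T̂ = 92 − 86.02 = 5.98 → 6.0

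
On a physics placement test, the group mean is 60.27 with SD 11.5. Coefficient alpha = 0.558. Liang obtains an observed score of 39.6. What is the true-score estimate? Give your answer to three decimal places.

48.736

T̂ = ρX + (1 − ρ)μ
  = 0.558 × 39.6 + 0.442 × 60.27
  = 22.0968 + 26.63934
  = 48.7361
  ≈ 48.736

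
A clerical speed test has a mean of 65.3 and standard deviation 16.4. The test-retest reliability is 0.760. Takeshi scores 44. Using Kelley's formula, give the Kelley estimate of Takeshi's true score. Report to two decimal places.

49.11

T̂ = ρX + (1 − ρ)μ
  = 0.760 × 44 + 0.240 × 65.3
  = 33.440 + 15.6720
  = 49.112
  ≈ 49.11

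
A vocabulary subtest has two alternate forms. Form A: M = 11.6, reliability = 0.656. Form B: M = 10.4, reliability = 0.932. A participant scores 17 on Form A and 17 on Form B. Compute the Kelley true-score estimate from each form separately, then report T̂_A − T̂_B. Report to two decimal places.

T̂_A = 0.656(17) + 0.344(11.6) = 15.1424
T̂_B = 0.932(17) + 0.068(10.4) = 16.5512
T̂_A − T̂_B = -1.4088

-1.41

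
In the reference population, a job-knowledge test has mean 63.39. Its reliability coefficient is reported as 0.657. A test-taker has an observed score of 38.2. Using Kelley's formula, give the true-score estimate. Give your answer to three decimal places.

46.840

T̂ = ρX + (1 − ρ)μ
  = 0.657 × 38.2 + 0.343 × 63.39
  = 25.0974 + 21.74277
  = 46.8402
  ≈ 46.840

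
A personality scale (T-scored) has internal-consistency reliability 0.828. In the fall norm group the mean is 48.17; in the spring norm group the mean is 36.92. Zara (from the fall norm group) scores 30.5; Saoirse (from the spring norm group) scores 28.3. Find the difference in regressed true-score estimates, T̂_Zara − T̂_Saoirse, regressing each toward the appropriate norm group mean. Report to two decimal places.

T̂_Zara = 0.828(30.5) + 0.172(48.17) = 33.5392
T̂_Saoirse = 0.828(28.3) + 0.172(36.92) = 29.7826
Difference = 33.5392 − 29.7826 = 3.7566

3.76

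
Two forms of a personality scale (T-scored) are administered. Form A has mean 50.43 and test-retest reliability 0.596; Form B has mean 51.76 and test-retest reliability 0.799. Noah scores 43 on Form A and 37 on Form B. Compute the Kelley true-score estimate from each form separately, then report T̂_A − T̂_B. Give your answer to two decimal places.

T̂_A = 0.596(43) + 0.404(50.43) = 46.0017
T̂_B = 0.799(37) + 0.201(51.76) = 39.9668
T̂_A − T̂_B = 6.0350

6.03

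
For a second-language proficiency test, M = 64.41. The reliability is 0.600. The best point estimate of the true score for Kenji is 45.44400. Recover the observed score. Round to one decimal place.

T̂ = ρX + (1 − ρ)μ  ⇒  X = (T̂ − (1 − ρ)μ) / ρ
X = (45.44400 − 0.400 × 64.41) / 0.600 = (45.44400 − 25.76400) / 0.600 = 19.68000 / 0.600 = 32.800

32.8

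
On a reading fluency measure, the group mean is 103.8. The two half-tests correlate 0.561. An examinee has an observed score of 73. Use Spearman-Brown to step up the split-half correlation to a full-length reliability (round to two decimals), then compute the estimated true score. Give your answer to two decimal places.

81.62

Spearman-Brown: ρ = 2r/(1 + r) = 2(0.561)/(1 + 0.561) = 1.1220/1.561 = 0.7188 → 0.72
T̂ = ρX + (1 − ρ)μ
  = 0.72 × 73 + 0.28 × 103.8
  = 52.56 + 29.064
  = 81.624
  ≈ 81.62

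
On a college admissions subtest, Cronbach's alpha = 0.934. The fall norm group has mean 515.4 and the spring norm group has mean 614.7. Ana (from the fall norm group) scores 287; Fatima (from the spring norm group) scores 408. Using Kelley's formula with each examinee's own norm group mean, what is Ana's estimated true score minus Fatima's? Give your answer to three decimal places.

-119.568

T̂_Ana = 0.934(287) + 0.066(515.4) = 302.07440
T̂_Fatima = 0.934(408) + 0.066(614.7) = 421.64220
Difference = 302.07440 − 421.64220 = -119.56780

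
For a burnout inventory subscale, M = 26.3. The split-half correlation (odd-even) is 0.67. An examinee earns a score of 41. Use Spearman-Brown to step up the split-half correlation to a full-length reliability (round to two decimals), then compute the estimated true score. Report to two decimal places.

38.06

Spearman-Brown: ρ = 2r/(1 + r) = 2(0.67)/(1 + 0.67) = 1.340/1.67 = 0.8024 → 0.80
Weight the observed score by reliability and the mean by (1 − reliability): T̂ = 0.80·41 + 0.20·26.3 = 32.80 + 5.260 = 38.060.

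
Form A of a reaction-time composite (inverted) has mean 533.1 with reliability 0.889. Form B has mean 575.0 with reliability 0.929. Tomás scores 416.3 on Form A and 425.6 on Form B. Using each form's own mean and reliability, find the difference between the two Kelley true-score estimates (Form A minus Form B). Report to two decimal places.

T̂_A = 0.889(416.3) + 0.111(533.1) = 429.2648
T̂_B = 0.929(425.6) + 0.071(575.0) = 436.2074
T̂_A − T̂_B = -6.9426

-6.94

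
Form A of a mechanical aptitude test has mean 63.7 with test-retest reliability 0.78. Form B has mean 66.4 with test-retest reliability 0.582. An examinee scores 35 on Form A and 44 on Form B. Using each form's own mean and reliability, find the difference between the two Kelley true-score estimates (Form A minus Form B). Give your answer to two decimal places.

T̂_A = 0.78(35) + 0.22(63.7) = 41.3140
T̂_B = 0.582(44) + 0.418(66.4) = 53.3632
T̂_A − T̂_B = -12.0492

-12.05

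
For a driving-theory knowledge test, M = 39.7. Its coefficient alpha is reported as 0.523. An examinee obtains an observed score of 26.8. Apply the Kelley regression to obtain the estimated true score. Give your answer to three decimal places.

32.953

T̂ = ρX + (1 − ρ)μ
  = 0.523 × 26.8 + 0.477 × 39.7
  = 14.0164 + 18.9369
  = 32.9533
  ≈ 32.953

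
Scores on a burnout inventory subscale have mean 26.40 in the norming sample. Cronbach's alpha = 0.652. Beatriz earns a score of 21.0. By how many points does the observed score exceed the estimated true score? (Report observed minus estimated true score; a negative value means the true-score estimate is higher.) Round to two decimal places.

-1.88

T̂ = ρX + (1 − ρ)μ
  = 0.652 × 21.0 + 0.348 × 26.40
  = 13.6920 + 9.18720
  = 22.8792
  ≈ 22.879
X − T̂ = 21.0 − 22.879 = -1.879 → -1.88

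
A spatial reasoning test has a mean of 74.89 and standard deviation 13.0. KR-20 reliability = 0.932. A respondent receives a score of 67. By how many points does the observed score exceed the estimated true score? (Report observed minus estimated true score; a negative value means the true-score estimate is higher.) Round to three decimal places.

-0.537

T̂ = ρX + (1 − ρ)μ
  = 0.932 × 67 + 0.068 × 74.89
  = 62.444 + 5.09252
  = 67.53652
  ≈ 67.5365
X − T̂ = 67 − 67.5365 = -0.5365 → -0.537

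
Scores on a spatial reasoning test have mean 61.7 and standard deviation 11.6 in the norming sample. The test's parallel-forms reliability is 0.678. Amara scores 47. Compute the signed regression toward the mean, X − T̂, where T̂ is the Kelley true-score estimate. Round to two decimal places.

-4.73

Weight the observed score by reliability and the mean by (1 − reliability): T̂ = 0.678·47 + 0.322·61.7 = 31.866 + 19.8674 = 51.7334.
X − T̂ = 47 − 51.733 = -4.733 → -4.73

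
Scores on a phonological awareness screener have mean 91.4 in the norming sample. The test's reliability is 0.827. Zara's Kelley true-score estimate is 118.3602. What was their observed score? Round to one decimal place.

T̂ = ρX + (1 − ρ)μ  ⇒  X = (T̂ − (1 − ρ)μ) / ρ
X = (118.3602 − 0.173 × 91.4) / 0.827 = (118.3602 − 15.8122) / 0.827 = 102.5480 / 0.827 = 124.000

124.0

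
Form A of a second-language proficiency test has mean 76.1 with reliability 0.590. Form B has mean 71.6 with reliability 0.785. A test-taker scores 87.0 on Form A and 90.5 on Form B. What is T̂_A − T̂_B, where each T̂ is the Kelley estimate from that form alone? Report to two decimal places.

T̂_A = 0.590(87.0) + 0.410(76.1) = 82.5310
T̂_B = 0.785(90.5) + 0.215(71.6) = 86.4365
T̂_A − T̂_B = -3.9055

-3.91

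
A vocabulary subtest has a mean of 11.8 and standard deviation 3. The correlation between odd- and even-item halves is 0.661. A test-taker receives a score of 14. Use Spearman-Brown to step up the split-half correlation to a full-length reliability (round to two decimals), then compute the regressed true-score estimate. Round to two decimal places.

13.56

Spearman-Brown: ρ = 2r/(1 + r) = 2(0.661)/(1 + 0.661) = 1.3220/1.661 = 0.7959 → 0.80
Kelley's formula gives T̂ = 0.80·14 + 0.20·11.8 = 11.20 + 2.360 = 13.560.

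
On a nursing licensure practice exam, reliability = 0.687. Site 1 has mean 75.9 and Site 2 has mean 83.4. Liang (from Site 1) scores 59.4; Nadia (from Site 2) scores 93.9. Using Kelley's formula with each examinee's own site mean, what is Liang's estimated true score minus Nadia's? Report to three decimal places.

T̂_Liang = 0.687(59.4) + 0.313(75.9) = 64.56450
T̂_Nadia = 0.687(93.9) + 0.313(83.4) = 90.61350
Difference = 64.56450 − 90.61350 = -26.04900

-26.049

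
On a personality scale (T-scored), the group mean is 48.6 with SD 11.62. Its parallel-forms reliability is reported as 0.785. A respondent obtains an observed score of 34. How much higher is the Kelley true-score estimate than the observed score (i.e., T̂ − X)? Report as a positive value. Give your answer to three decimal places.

3.139

T̂ = 0.785(34) + 0.215(48.6) = 26.690 + 10.4490 = 37.13900 → 37.1390
T̂ − X = 37.1390 − 34 = 3.1390 → 3.139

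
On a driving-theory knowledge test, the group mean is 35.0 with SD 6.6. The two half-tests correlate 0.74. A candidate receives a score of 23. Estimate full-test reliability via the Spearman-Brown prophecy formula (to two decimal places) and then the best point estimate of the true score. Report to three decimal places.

Spearman-Brown: ρ = 2r/(1 + r) = 2(0.74)/(1 + 0.74) = 1.480/1.74 = 0.8506 → 0.85
Regress the observed score toward the mean by the unreliability: T̂ = 0.85·23 + 0.15·35.0 = 19.55 + 5.250 = 24.8000.

24.800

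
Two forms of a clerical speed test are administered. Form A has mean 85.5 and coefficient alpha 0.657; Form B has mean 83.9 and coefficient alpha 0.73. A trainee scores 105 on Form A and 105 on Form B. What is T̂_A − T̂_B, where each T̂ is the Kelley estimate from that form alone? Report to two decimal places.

-0.99

T̂_A = 0.657(105) + 0.343(85.5) = 98.3115
T̂_B = 0.73(105) + 0.27(83.9) = 99.3030
T̂_A − T̂_B = -0.9915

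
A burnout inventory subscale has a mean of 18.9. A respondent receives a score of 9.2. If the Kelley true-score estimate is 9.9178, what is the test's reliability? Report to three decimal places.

0.926

T̂ = ρX + (1 − ρ)μ  ⇒  T̂ − μ = ρ(X − μ)
ρ = (T̂ − μ)/(X − μ) = (9.9178 − 18.9) / (9.2 − 18.9) = -8.9822 / -9.7 = 0.92600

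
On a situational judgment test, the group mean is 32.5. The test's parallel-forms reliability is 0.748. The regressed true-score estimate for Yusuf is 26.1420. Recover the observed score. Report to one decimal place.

24.0

T̂ = ρX + (1 − ρ)μ  ⇒  X = (T̂ − (1 − ρ)μ) / ρ
X = (26.1420 − 0.252 × 32.5) / 0.748 = (26.1420 − 8.1900) / 0.748 = 17.9520 / 0.748 = 24.000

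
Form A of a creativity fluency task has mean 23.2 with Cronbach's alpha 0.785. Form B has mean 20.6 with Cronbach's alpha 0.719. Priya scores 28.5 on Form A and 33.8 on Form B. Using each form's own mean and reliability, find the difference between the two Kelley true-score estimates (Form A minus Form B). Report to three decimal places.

T̂_A = 0.785(28.5) + 0.215(23.2) = 27.36050
T̂_B = 0.719(33.8) + 0.281(20.6) = 30.09080
T̂_A − T̂_B = -2.73030

-2.730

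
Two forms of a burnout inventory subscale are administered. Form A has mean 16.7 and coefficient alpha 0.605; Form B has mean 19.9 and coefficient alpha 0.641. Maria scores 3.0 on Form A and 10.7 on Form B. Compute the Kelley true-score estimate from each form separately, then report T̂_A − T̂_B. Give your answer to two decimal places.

T̂_A = 0.605(3.0) + 0.395(16.7) = 8.4115
T̂_B = 0.641(10.7) + 0.359(19.9) = 14.0028
T̂_A − T̂_B = -5.5913

-5.59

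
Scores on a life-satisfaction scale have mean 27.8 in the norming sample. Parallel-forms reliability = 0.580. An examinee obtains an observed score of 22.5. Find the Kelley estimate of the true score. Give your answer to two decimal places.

24.73

T̂ = ρX + (1 − ρ)μ
  = 0.580 × 22.5 + 0.420 × 27.8
  = 13.0500 + 11.6760
  = 24.726
  ≈ 24.73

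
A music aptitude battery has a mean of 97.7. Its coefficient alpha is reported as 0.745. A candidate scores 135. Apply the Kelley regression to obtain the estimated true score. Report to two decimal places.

T̂ = ρX + (1 − ρ)μ
  = 0.745 × 135 + 0.255 × 97.7
  = 100.575 + 24.9135
  = 125.489
  ≈ 125.49

125.49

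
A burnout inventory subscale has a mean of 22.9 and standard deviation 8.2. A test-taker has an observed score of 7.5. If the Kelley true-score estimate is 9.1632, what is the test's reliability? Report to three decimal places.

0.892

T̂ = ρX + (1 − ρ)μ  ⇒  T̂ − μ = ρ(X − μ)
ρ = (T̂ − μ)/(X − μ) = (9.1632 − 22.9) / (7.5 − 22.9) = -13.7368 / -15.4 = 0.89200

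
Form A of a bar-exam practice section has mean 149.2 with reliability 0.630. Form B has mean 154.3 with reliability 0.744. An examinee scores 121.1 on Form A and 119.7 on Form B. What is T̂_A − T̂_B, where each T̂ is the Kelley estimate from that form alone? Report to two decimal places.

2.94

T̂_A = 0.630(121.1) + 0.370(149.2) = 131.4970
T̂_B = 0.744(119.7) + 0.256(154.3) = 128.5576
T̂_A − T̂_B = 2.9394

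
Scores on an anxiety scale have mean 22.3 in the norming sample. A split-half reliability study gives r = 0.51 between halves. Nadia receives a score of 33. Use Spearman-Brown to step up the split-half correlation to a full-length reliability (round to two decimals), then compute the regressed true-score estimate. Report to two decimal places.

Spearman-Brown: ρ = 2r/(1 + r) = 2(0.51)/(1 + 0.51) = 1.020/1.51 = 0.6755 → 0.68
T̂ = ρX + (1 − ρ)μ
  = 0.68 × 33 + 0.32 × 22.3
  = 22.44 + 7.136
  = 29.576
  ≈ 29.58

29.58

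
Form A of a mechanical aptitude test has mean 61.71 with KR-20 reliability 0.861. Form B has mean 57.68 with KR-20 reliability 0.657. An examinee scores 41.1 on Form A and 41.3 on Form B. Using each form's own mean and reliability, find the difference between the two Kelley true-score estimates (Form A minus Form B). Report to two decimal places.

T̂_A = 0.861(41.1) + 0.139(61.71) = 43.9648
T̂_B = 0.657(41.3) + 0.343(57.68) = 46.9183
T̂_A − T̂_B = -2.9535

-2.95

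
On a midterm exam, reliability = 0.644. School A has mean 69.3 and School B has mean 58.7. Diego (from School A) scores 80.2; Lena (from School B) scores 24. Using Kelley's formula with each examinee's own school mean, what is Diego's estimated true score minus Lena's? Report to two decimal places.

T̂_Diego = 0.644(80.2) + 0.356(69.3) = 76.3196
T̂_Lena = 0.644(24) + 0.356(58.7) = 36.3532
Difference = 76.3196 − 36.3532 = 39.9664

39.97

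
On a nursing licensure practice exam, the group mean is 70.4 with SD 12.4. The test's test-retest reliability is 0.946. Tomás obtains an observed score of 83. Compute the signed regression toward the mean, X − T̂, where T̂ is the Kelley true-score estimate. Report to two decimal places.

0.68

T̂ = ρX + (1 − ρ)μ
  = 0.946 × 83 + 0.054 × 70.4
  = 78.518 + 3.8016
  = 82.3196
  ≈ 82.320
X − T̂ = 83 − 82.320 = 0.680 → 0.68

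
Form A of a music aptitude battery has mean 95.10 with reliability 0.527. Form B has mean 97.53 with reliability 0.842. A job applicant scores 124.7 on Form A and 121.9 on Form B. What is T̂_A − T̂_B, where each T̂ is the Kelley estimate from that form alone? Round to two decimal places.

-7.35

T̂_A = 0.527(124.7) + 0.473(95.10) = 110.6992
T̂_B = 0.842(121.9) + 0.158(97.53) = 118.0495
T̂_A − T̂_B = -7.3503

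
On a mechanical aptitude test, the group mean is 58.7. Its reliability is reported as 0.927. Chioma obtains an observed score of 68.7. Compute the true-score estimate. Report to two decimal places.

Weight the observed score by reliability and the mean by (1 − reliability): T̂ = 0.927·68.7 + 0.073·58.7 = 63.6849 + 4.2851 = 67.970.

67.97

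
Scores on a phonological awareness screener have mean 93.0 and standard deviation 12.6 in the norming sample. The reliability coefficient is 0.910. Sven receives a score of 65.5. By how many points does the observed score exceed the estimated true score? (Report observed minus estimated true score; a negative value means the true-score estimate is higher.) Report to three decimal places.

-2.475

T̂ = ρX + (1 − ρ)μ
  = 0.910 × 65.5 + 0.090 × 93.0
  = 59.6050 + 8.3700
  = 67.97500
  ≈ 67.9750
X − T̂ = 65.5 − 67.9750 = -2.4750 → -2.475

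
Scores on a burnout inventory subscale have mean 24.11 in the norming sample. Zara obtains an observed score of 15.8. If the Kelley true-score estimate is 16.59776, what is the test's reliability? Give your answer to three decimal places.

T̂ = ρX + (1 − ρ)μ  ⇒  T̂ − μ = ρ(X − μ)
ρ = (T̂ − μ)/(X − μ) = (16.59776 − 24.11) / (15.8 − 24.11) = -7.51224 / -8.31 = 0.90400

0.904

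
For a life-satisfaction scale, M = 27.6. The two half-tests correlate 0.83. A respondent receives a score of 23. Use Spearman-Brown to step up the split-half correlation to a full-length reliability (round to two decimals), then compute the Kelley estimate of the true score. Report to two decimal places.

Spearman-Brown: ρ = 2r/(1 + r) = 2(0.83)/(1 + 0.83) = 1.660/1.83 = 0.9071 → 0.91
T̂ = 0.91(23) + 0.09(27.6) = 20.93 + 2.484 = 23.414 → 23.41

23.41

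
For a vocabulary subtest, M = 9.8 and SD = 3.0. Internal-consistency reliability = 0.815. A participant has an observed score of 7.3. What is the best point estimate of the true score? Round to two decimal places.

7.76

Weight the observed score by reliability and the mean by (1 − reliability): T̂ = 0.815·7.3 + 0.185·9.8 = 5.9495 + 1.8130 = 7.762.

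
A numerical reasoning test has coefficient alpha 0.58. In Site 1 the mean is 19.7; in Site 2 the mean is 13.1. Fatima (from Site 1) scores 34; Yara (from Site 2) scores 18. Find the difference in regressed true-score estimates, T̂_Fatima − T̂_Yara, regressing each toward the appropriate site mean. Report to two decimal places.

T̂_Fatima = 0.58(34) + 0.42(19.7) = 27.9940
T̂_Yara = 0.58(18) + 0.42(13.1) = 15.9420
Difference = 27.9940 − 15.9420 = 12.0520

12.05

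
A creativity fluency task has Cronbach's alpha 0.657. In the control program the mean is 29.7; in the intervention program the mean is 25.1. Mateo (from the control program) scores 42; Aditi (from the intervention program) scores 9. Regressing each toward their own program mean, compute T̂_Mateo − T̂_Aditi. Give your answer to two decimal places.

T̂_Mateo = 0.657(42) + 0.343(29.7) = 37.7811
T̂_Aditi = 0.657(9) + 0.343(25.1) = 14.5223
Difference = 37.7811 − 14.5223 = 23.2588

23.26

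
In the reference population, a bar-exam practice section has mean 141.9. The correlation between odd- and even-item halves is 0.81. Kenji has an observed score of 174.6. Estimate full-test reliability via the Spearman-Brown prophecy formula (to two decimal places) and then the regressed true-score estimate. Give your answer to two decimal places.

Spearman-Brown: ρ = 2r/(1 + r) = 2(0.81)/(1 + 0.81) = 1.620/1.81 = 0.8950 → 0.90
T̂ = ρX + (1 − ρ)μ
  = 0.90 × 174.6 + 0.10 × 141.9
  = 157.140 + 14.190
  = 171.330
  ≈ 171.33

171.33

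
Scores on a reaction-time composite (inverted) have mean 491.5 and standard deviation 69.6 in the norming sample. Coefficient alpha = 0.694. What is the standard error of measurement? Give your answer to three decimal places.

SEM = SD · √(1 − ρ) = 69.6 × √0.306 = 69.6 × 0.5532 = 38.5008

38.501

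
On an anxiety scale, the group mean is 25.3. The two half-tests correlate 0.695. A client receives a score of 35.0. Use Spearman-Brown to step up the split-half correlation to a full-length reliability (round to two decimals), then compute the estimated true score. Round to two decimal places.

33.25

Spearman-Brown: ρ = 2r/(1 + r) = 2(0.695)/(1 + 0.695) = 1.3900/1.695 = 0.8201 → 0.82
T̂ = ρX + (1 − ρ)μ
  = 0.82 × 35.0 + 0.18 × 25.3
  = 28.700 + 4.554
  = 33.254
  ≈ 33.25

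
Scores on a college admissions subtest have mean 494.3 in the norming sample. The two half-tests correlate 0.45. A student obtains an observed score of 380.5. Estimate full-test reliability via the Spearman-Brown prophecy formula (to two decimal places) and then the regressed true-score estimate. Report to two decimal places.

Spearman-Brown: ρ = 2r/(1 + r) = 2(0.45)/(1 + 0.45) = 0.900/1.45 = 0.6207 → 0.62
T̂ = 0.62(380.5) + 0.38(494.3) = 235.910 + 187.834 = 423.744 → 423.74

423.74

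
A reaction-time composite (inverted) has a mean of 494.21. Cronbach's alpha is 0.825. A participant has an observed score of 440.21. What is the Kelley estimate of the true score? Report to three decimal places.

T̂ = 0.825(440.21) + 0.175(494.21) = 363.17325 + 86.48675 = 449.6600 → 449.660

449.660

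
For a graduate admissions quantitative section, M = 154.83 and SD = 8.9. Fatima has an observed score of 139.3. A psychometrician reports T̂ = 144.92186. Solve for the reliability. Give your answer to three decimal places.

T̂ = ρX + (1 − ρ)μ  ⇒  T̂ − μ = ρ(X − μ)
ρ = (T̂ − μ)/(X − μ) = (144.92186 − 154.83) / (139.3 − 154.83) = -9.90814 / -15.53 = 0.63800

0.638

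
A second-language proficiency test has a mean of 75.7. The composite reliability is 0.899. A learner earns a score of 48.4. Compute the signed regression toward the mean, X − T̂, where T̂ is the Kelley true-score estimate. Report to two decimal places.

-2.76

Regress the observed score toward the mean by the unreliability: T̂ = 0.899·48.4 + 0.101·75.7 = 43.5116 + 7.6457 = 51.1573.
X − T̂ = 48.4 − 51.157 = -2.757 → -2.76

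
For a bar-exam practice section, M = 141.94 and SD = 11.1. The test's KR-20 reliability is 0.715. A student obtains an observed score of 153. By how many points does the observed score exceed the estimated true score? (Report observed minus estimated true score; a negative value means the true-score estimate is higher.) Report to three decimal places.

3.152

T̂ = 0.715(153) + 0.285(141.94) = 109.395 + 40.45290 = 149.84790 → 149.8479
X − T̂ = 153 − 149.8479 = 3.1521 → 3.152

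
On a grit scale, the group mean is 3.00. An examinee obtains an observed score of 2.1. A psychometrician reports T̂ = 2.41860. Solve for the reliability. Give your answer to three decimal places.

0.646

T̂ = ρX + (1 − ρ)μ  ⇒  T̂ − μ = ρ(X − μ)
ρ = (T̂ − μ)/(X − μ) = (2.41860 − 3.00) / (2.1 − 3.00) = -0.58140 / -0.90 = 0.64600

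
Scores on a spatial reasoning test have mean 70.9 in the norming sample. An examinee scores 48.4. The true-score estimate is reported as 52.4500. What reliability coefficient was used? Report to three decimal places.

0.820

T̂ = ρX + (1 − ρ)μ  ⇒  T̂ − μ = ρ(X − μ)
ρ = (T̂ − μ)/(X − μ) = (52.4500 − 70.9) / (48.4 − 70.9) = -18.4500 / -22.5 = 0.82000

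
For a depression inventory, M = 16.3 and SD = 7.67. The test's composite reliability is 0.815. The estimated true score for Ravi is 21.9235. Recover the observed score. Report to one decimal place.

23.2

T̂ = ρX + (1 − ρ)μ  ⇒  X = (T̂ − (1 − ρ)μ) / ρ
X = (21.9235 − 0.185 × 16.3) / 0.815 = (21.9235 − 3.0155) / 0.815 = 18.9080 / 0.815 = 23.200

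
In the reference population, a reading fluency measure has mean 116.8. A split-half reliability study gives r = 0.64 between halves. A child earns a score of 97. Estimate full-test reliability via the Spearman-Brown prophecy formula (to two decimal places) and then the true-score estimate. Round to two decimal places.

Spearman-Brown: ρ = 2r/(1 + r) = 2(0.64)/(1 + 0.64) = 1.280/1.64 = 0.7805 → 0.78
T̂ = 0.78(97) + 0.22(116.8) = 75.66 + 25.696 = 101.356 → 101.36

101.36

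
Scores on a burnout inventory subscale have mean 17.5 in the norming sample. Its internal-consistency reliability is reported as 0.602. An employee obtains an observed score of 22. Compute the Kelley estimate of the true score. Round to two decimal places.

20.21

T̂ = ρX + (1 − ρ)μ
  = 0.602 × 22 + 0.398 × 17.5
  = 13.244 + 6.9650
  = 20.209
  ≈ 20.21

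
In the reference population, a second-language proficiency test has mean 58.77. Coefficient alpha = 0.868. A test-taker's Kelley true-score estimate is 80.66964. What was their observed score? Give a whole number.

T̂ = ρX + (1 − ρ)μ  ⇒  X = (T̂ − (1 − ρ)μ) / ρ
X = (80.66964 − 0.132 × 58.77) / 0.868 = (80.66964 − 7.75764) / 0.868 = 72.91200 / 0.868 = 84.00

84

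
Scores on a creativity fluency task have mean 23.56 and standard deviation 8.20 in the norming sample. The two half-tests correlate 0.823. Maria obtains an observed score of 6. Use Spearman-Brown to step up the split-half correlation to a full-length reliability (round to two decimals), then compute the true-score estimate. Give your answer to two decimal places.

Spearman-Brown: ρ = 2r/(1 + r) = 2(0.823)/(1 + 0.823) = 1.6460/1.823 = 0.9029 → 0.90
T̂ = 0.90(6) + 0.10(23.56) = 5.40 + 2.3560 = 7.756 → 7.76

7.76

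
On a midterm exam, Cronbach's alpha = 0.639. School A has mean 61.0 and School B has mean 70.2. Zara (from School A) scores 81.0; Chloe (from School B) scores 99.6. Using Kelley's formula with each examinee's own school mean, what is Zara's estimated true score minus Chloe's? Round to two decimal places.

T̂_Zara = 0.639(81.0) + 0.361(61.0) = 73.7800
T̂_Chloe = 0.639(99.6) + 0.361(70.2) = 88.9866
Difference = 73.7800 − 88.9866 = -15.2066

-15.21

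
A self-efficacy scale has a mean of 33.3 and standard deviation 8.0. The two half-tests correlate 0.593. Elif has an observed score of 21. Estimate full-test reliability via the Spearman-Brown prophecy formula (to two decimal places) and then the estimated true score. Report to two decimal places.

24.20

Spearman-Brown: ρ = 2r/(1 + r) = 2(0.593)/(1 + 0.593) = 1.1860/1.593 = 0.7445 → 0.74
T̂ = 0.74(21) + 0.26(33.3) = 15.54 + 8.658 = 24.198 → 24.20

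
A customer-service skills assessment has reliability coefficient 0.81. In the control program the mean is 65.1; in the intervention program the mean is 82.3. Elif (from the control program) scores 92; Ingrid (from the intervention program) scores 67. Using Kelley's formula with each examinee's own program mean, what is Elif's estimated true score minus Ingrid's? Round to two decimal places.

T̂_Elif = 0.81(92) + 0.19(65.1) = 86.8890
T̂_Ingrid = 0.81(67) + 0.19(82.3) = 69.9070
Difference = 86.8890 − 69.9070 = 16.9820

16.98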